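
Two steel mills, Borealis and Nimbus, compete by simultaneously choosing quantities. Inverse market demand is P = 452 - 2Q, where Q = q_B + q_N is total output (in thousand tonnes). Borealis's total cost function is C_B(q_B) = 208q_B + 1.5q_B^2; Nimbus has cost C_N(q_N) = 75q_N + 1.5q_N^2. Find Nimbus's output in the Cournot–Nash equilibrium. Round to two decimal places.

47.80

Borealis's profit: π_B = (452 - 2Q)q_B - (208q_B + (3/2)q_B²). Setting ∂π_B/∂q_B = 0: 244 - 7q_B - 2(q_N) = 0.
Nimbus's profit: π_N = (452 - 2Q)q_N - (75q_N + (3/2)q_N²). Setting ∂π_N/∂q_N = 0: 377 - 7q_N - 2(q_B) = 0.
So q_B = (244 - 2q_N)/7 and q_N = (377 - 2q_B)/7.
Solving the pair: q_B = 106/5, q_N = 239/5.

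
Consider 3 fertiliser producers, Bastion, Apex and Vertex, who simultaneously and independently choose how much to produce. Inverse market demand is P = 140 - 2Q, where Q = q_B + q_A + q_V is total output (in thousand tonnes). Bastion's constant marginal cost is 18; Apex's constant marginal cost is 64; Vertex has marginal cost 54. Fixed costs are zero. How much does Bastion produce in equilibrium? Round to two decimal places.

25.50

Bastion's profit: π_B = (140 - 2Q)q_B - (18q_B). Setting ∂π_B/∂q_B = 0: 122 - 4q_B - 2(q_A + q_V) = 0.
Apex's first-order condition: 76 - 4q_A - 2(q_B + q_V) = 0.
Vertex's first-order condition: 86 - 4q_V - 2(q_B + q_A) = 0.
Adding the 3 conditions: 284 − 4Q − 4Q = 0, i.e. Q = 71/2.
Back-substituting: q_B = (122 − 71)/2 = 51/2, q_A = (76 − 71)/2 = 5/2, q_V = (86 − 71)/2 = 15/2.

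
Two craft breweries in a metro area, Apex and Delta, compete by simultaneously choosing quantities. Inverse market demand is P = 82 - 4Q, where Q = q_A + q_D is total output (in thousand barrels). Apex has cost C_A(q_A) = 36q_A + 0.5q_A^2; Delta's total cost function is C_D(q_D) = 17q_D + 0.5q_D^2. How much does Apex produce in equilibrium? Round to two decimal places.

Apex's profit: π_A = (82 - 4Q)q_A - (36q_A + (1/2)q_A²). Setting ∂π_A/∂q_A = 0: 46 - 9q_A - 4(q_D) = 0.
Delta's profit: π_D = (82 - 4Q)q_D - (17q_D + (1/2)q_D²). Setting ∂π_D/∂q_D = 0: 65 - 9q_D - 4(q_A) = 0.
So q_A = (46 - 4q_D)/9 and q_D = (65 - 4q_A)/9.
Solving the pair: q_A = 154/65, q_D = 401/65.

2.37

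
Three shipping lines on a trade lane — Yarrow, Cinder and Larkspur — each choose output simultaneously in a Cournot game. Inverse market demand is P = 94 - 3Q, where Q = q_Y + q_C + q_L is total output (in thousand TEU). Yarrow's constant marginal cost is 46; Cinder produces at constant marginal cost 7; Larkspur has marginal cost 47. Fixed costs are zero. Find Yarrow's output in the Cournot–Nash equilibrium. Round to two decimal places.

Yarrow's profit: π_Y = (94 - 3Q)q_Y - (46q_Y). Setting ∂π_Y/∂q_Y = 0: 48 - 6q_Y - 3(q_C + q_L) = 0.
Cinder's first-order condition: 87 - 6q_C - 3(q_Y + q_L) = 0.
Larkspur's first-order condition: 47 - 6q_L - 3(q_Y + q_C) = 0.
Adding the 3 first-order conditions: 182 − 12Q = 0, so Q = 91/6.
Back-substituting: q_Y = (48 − 91/2)/3 = 5/6, q_C = (87 − 91/2)/3 = 83/6, q_L = (47 − 91/2)/3 = 1/2.

0.83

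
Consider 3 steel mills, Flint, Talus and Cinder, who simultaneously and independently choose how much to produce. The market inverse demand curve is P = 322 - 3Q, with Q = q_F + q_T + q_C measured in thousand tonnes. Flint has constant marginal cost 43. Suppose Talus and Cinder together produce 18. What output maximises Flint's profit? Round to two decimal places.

37.50

With rivals' combined output fixed at 18, Flint's profit is π_F = (322 - 3·18 - 3q_F)q_F - (43q_F) = (268 - 3q_F)q_F - (43q_F).
∂π_F/∂q_F = 225 - 6q_F = 0, so q_F = 75/2.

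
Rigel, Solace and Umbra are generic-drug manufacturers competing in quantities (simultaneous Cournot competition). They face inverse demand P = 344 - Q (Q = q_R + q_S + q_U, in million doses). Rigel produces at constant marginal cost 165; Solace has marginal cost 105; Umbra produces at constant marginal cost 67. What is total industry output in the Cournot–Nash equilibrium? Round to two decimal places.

173.75

Rigel's profit: π_R = (344 - Q)q_R - (165q_R). Setting ∂π_R/∂q_R = 0: 179 - 2q_R - (q_S + q_U) = 0.
Solace's profit: π_S = (344 - Q)q_S - (105q_S). Setting ∂π_S/∂q_S = 0: 239 - 2q_S - (q_R + q_U) = 0.
Umbra's profit: π_U = (344 - Q)q_U - (67q_U). Setting ∂π_U/∂q_U = 0: 277 - 2q_U - (q_R + q_S) = 0.
Adding the 3 first-order conditions: 695 − 4Q = 0, so Q = 695/4.
Back-substituting: q_R = (179 − 695/4) = 21/4, q_S = (239 − 695/4) = 261/4, q_U = (277 − 695/4) = 413/4.
Total output Q = 21/4 + 261/4 + 413/4 = 695/4.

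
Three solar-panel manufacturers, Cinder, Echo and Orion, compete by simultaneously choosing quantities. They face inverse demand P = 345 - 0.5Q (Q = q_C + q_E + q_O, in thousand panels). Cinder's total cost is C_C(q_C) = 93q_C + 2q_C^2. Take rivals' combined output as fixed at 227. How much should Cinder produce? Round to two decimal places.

With rivals' combined output fixed at 227, Cinder's profit is π_C = (345 - (1/2)·227 - (1/2)q_C)q_C - (93q_C + 2q_C²) = (463/2 - (1/2)q_C)q_C - (93q_C + 2q_C²).
∂π_C/∂q_C = 277/2 - 5q_C = 0, so q_C = 277/10.

27.70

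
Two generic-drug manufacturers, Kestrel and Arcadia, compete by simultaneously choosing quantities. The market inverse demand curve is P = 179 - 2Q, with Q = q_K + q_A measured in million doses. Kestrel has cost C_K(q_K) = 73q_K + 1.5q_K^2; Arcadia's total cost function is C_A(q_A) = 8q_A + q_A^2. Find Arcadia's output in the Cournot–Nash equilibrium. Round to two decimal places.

Kestrel's profit: π_K = (179 - 2Q)q_K - (73q_K + (3/2)q_K²). Setting ∂π_K/∂q_K = 0: 106 - 7q_K - 2(q_A) = 0.
Arcadia's profit: π_A = (179 - 2Q)q_A - (8q_A + q_A²). Setting ∂π_A/∂q_A = 0: 171 - 6q_A - 2(q_K) = 0.
Rearranging gives the reaction functions q_K = (106 - 2q_A)/7 and q_A = (171 - 2q_K)/6.
Solving the pair: q_K = 147/19, q_A = 985/38.

25.92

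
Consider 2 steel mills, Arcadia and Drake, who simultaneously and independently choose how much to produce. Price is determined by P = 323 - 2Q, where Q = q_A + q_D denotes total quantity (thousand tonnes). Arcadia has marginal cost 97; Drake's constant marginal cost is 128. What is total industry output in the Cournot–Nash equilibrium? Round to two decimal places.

Arcadia's profit: π_A = (323 - 2Q)q_A - (97q_A). Setting ∂π_A/∂q_A = 0: 226 - 4q_A - 2(q_D) = 0.
Drake's first-order condition: 195 - 4q_D - 2(q_A) = 0.
Best responses: q_A = (226 - 2q_D)/4, q_D = (195 - 2q_A)/4.
Substituting one into the other gives q_A = 257/6 and q_D = 82/3.
Total output Q = 257/6 + 82/3 = 421/6.

70.17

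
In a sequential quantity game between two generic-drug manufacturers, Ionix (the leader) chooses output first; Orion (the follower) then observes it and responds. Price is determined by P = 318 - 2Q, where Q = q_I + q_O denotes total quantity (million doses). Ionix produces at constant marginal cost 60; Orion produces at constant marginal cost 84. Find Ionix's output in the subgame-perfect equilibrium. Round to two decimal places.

70.50

The follower Orion best-responds to any q_I: π_O = (318 - 2Q)q_O - 84q_O.
Setting the follower's marginal profit to zero, 234 - 2q_I - 4q_O = 0, i.e. q_O = (234 - 2q_I)/4.
The leader anticipates this reaction. Substituting into P = 318 - 2Q gives P = 201 - q_I, so π_I = (201 - q_I)q_I - 60q_I.
Leader FOC: 141 - 2q_I = 0, so q_I = 141/2.
Then q_O = (234 - 2·(141/2))/4 = 93/4.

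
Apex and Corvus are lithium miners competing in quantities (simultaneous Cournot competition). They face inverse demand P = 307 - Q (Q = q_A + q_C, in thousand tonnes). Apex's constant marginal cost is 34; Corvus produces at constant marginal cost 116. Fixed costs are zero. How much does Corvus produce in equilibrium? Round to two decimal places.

36.33

Apex's profit: π_A = (307 - Q)q_A - (34q_A). Setting ∂π_A/∂q_A = 0: 273 - 2q_A - (q_C) = 0.
Corvus's profit: π_C = (307 - Q)q_C - (116q_C). Setting ∂π_C/∂q_C = 0: 191 - 2q_C - (q_A) = 0.
So q_A = (273 - q_C)/2 and q_C = (191 - q_A)/2.
Substituting one into the other gives q_A = 355/3 and q_C = 109/3.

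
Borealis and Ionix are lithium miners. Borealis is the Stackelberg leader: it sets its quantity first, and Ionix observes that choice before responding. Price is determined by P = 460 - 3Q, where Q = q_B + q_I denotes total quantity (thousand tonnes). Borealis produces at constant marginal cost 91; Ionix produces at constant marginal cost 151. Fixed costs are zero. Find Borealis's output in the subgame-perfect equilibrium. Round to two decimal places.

The follower Ionix best-responds to any q_B: π_I = (460 - 3Q)q_I - 151q_I.
Setting the follower's marginal profit to zero, 309 - 3q_B - 6q_I = 0, i.e. q_I = (309 - 3q_B)/6.
Borealis substitutes q_I(q_B) into its own profit: π_B = q_B(460 - 3q_B - (309 - 3q_B)/2) - 91q_B = (611/2 - (3/2)q_B)q_B - 91q_B.
The leader's first-order condition 429/2 - 3q_B = 0 yields q_B = 143/2.
Then q_I = (309 - 3·(143/2))/6 = 63/4.

71.50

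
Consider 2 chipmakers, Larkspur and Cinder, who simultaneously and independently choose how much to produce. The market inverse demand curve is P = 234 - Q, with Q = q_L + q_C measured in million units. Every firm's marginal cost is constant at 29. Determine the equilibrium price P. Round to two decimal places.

Each firm earns π_i = (234 - Q)q_i - 29q_i.
Setting ∂π_i/∂q_i = 0 with rivals' quantities fixed: 205 - 2q_i - q_j = 0.
With identical firms every q_j equals q_i, so q_j = q_i and 205 = 3q_i, giving q_i = 205/3.
Total output Q = 410/3, so price P = 234 - 410/3 = 292/3.

97.33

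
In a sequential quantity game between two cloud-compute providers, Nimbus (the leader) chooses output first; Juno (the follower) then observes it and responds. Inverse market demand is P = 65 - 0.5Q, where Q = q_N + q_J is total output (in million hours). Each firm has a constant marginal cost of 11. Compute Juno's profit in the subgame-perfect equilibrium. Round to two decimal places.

364.50

The follower Juno best-responds to any q_N: π_J = (65 - 0.5Q)q_J - 11q_J.
∂π_J/∂q_J = 54 - (1/2)q_N - q_J = 0 gives the reaction function q_J = (54 - (1/2)q_N).
Nimbus substitutes q_J(q_N) into its own profit: π_N = q_N(65 - (1/2)q_N - (54 - (1/2)q_N)/2) - 11q_N = (38 - (1/4)q_N)q_N - 11q_N.
Leader FOC: 27 - (1/2)q_N = 0, so q_N = 54.
Then q_J = (54 - (1/2)·54) = 27.
Price P = 65 - (1/2)·81 = 49/2.
Juno's profit: (49/2 - 11)·27 = 729/2.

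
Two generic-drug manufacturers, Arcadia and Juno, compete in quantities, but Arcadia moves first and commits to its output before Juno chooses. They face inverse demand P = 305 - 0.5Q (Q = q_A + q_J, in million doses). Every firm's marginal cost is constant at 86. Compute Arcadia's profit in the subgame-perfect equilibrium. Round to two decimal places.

11990.25

Solve by backward induction. Given q_A, the follower Juno maximises π_J = (305 - (1/2)q_A - (1/2)q_J)q_J - 86q_J.
Setting the follower's marginal profit to zero, 219 - (1/2)q_A - q_J = 0, i.e. q_J = (219 - (1/2)q_A).
The leader anticipates this reaction. Substituting into P = 305 - 0.5Q gives P = 391/2 - (1/4)q_A, so π_A = (391/2 - (1/4)q_A)q_A - 86q_A.
The leader's first-order condition 219/2 - (1/2)q_A = 0 yields q_A = 219.
Then q_J = (219 - (1/2)·219) = 219/2.
Price P = 305 - (1/2)·(657/2) = 563/4.
Arcadia's profit: (563/4 - 86)·219 = 11990.2500.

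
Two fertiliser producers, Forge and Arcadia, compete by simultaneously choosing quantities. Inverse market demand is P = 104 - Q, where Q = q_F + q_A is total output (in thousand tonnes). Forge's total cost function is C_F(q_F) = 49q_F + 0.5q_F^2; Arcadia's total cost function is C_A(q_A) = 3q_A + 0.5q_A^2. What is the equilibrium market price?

65

Forge's profit: π_F = (104 - Q)q_F - (49q_F + (1/2)q_F²). Setting ∂π_F/∂q_F = 0: 55 - 3q_F - (q_A) = 0.
Arcadia's first-order condition: 101 - 3q_A - (q_F) = 0.
Best responses: q_F = (55 - q_A)/3, q_A = (101 - q_F)/3.
Solving the pair: q_F = 8, q_A = 31.
Total output Q = 39, so price P = 104 - 39 = 65.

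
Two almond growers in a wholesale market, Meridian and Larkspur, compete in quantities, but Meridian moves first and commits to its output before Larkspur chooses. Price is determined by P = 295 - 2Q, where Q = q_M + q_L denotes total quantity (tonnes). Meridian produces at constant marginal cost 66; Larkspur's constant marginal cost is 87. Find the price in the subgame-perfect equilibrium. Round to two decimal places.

The follower Larkspur best-responds to any q_M: π_L = (295 - 2Q)q_L - 87q_L.
∂π_L/∂q_L = 208 - 2q_M - 4q_L = 0 gives the reaction function q_L = (208 - 2q_M)/4.
The leader anticipates this reaction. Substituting into P = 295 - 2Q gives P = 191 - q_M, so π_M = (191 - q_M)q_M - 66q_M.
Leader FOC: 125 - 2q_M = 0, so q_M = 125/2.
Then q_L = (208 - 2·(125/2))/4 = 83/4.
Total output Q = 333/4, so price P = 295 - 2·(333/4) = 257/2.

128.50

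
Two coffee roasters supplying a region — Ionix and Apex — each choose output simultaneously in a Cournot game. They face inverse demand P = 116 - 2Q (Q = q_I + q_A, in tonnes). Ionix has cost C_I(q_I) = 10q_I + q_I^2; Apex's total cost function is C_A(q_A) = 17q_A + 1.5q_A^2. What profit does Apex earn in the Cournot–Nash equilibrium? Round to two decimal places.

Ionix's profit: π_I = (116 - 2Q)q_I - (10q_I + q_I²). Setting ∂π_I/∂q_I = 0: 106 - 6q_I - 2(q_A) = 0.
Apex's profit: π_A = (116 - 2Q)q_A - (17q_A + (3/2)q_A²). Setting ∂π_A/∂q_A = 0: 99 - 7q_A - 2(q_I) = 0.
Best responses: q_I = (106 - 2q_A)/6, q_A = (99 - 2q_I)/7.
Substituting one into the other gives q_I = 272/19 and q_A = 191/19.
Price P = 116 - 2·(463/19) = 1278/19.
Apex's profit: (1278/19)·(191/19) - 17·(191/19) - (3/2)(191/19)² = 353.6939.

353.69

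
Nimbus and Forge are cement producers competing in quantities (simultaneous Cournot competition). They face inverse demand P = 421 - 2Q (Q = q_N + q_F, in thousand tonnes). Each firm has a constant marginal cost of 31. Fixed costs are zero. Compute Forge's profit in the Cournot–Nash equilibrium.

8450

Each firm earns π_i = (421 - 2Q)q_i - 31q_i.
First-order condition (treating rivals' output as given): 390 - 4q_i - 2q_j = 0.
By symmetry each firm produces the same amount; substituting q_j = q_i yields q_i = 390/6 = 65.
Price P = 421 - 2·130 = 161.
Forge's profit: (161 - 31)·65 = 8450.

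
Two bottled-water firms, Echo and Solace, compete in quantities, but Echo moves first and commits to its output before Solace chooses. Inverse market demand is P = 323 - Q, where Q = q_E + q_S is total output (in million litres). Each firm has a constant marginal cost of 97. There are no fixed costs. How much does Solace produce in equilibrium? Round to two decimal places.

56.50

Solve by backward induction. Given q_E, the follower Solace maximises π_S = (323 - q_E - q_S)q_S - 97q_S.
Follower FOC: 226 - q_E - 2q_S = 0, so q_S(q_E) = (226 - q_E)/2.
The leader anticipates this reaction. Substituting into P = 323 - Q gives P = 210 - (1/2)q_E, so π_E = (210 - (1/2)q_E)q_E - 97q_E.
Leader FOC: 113 - q_E = 0, so q_E = 113.
Then q_S = (226 - 113)/2 = 113/2.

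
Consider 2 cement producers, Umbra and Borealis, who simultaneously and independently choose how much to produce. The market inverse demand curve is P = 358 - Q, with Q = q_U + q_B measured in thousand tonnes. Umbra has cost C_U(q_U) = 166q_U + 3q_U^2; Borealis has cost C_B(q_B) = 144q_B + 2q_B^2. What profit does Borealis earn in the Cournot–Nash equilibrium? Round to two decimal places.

Umbra's profit: π_U = (358 - Q)q_U - (166q_U + 3q_U²). Setting ∂π_U/∂q_U = 0: 192 - 8q_U - (q_B) = 0.
Borealis's profit: π_B = (358 - Q)q_B - (144q_B + 2q_B²). Setting ∂π_B/∂q_B = 0: 214 - 6q_B - (q_U) = 0.
Rearranging gives the reaction functions q_U = (192 - q_B)/8 and q_B = (214 - q_U)/6.
Solving the pair: q_U = 938/47, q_B = 1520/47.
Price P = 358 - 52.2979 = 305.7021.
Borealis's profit: 305.7021·(1520/47) - 144·(1520/47) - 2(1520/47)² = 3137.7094.

3137.71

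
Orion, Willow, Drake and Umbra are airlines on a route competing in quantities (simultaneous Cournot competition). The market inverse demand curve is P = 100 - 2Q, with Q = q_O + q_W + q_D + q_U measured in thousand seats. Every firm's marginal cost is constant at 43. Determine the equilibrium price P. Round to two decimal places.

54.40

Each firm earns π_i = (100 - 2Q)q_i - 43q_i.
First-order condition (treating rivals' output as given): 57 - 4q_i - 2·Σ_{j≠i} q_j = 0.
By symmetry each firm produces the same amount; substituting Σ_{j≠i} q_j = 3q_i yields q_i = 57/10.
Total output Q = 114/5, so price P = 100 - 2·(114/5) = 272/5.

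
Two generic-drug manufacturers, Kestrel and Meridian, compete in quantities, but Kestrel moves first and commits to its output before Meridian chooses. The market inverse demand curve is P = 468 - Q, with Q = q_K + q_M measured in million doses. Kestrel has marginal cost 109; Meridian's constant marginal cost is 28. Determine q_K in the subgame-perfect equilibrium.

Solve by backward induction. Given q_K, the follower Meridian maximises π_M = (468 - q_K - q_M)q_M - 28q_M.
Setting the follower's marginal profit to zero, 440 - q_K - 2q_M = 0, i.e. q_M = (440 - q_K)/2.
Kestrel substitutes q_M(q_K) into its own profit: π_K = q_K(468 - q_K - (440 - q_K)/2) - 109q_K = (248 - (1/2)q_K)q_K - 109q_K.
Leader FOC: 139 - q_K = 0, so q_K = 139.
Then q_M = (440 - 139)/2 = 301/2.

139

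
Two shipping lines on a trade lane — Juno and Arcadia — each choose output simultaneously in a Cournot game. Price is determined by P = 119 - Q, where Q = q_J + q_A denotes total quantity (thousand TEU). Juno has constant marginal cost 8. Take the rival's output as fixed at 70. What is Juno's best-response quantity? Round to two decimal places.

20.50

With the rival's output fixed at 70, Juno's profit is π_J = (119 - 70 - q_J)q_J - (8q_J) = (49 - q_J)q_J - (8q_J).
∂π_J/∂q_J = 41 - 2q_J = 0, so q_J = 41/2.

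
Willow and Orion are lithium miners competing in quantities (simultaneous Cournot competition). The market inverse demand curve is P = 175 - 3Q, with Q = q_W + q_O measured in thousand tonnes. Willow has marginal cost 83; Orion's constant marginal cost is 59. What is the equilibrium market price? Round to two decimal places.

105.67

Willow's profit: π_W = (175 - 3Q)q_W - (83q_W). Setting ∂π_W/∂q_W = 0: 92 - 6q_W - 3(q_O) = 0.
Orion's first-order condition: 116 - 6q_O - 3(q_W) = 0.
Rearranging gives the reaction functions q_W = (92 - 3q_O)/6 and q_O = (116 - 3q_W)/6.
Substituting one into the other gives q_W = 68/9 and q_O = 140/9.
Total output Q = 208/9, so price P = 175 - 3·(208/9) = 317/3.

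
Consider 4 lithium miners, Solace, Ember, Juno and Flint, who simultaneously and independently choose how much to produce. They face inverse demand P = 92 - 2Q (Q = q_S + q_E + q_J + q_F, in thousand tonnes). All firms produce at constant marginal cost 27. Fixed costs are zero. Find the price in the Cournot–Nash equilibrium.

Each firm earns π_i = (92 - 2Q)q_i - 27q_i.
First-order condition (treating rivals' output as given): 65 - 4q_i - 2·Σ_{j≠i} q_j = 0.
By symmetry each firm produces the same amount; substituting Σ_{j≠i} q_j = 3q_i yields q_i = 65/10 = 13/2.
Total output Q = 26, so price P = 92 - 2·26 = 40.

40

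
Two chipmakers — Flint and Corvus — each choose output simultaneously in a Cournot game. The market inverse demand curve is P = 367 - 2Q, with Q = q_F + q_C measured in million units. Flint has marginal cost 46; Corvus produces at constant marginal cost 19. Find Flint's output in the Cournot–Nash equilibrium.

49

Flint's profit: π_F = (367 - 2Q)q_F - (46q_F). Setting ∂π_F/∂q_F = 0: 321 - 4q_F - 2(q_C) = 0.
Corvus's profit: π_C = (367 - 2Q)q_C - (19q_C). Setting ∂π_C/∂q_C = 0: 348 - 4q_C - 2(q_F) = 0.
So q_F = (321 - 2q_C)/4 and q_C = (348 - 2q_F)/4.
Substituting one into the other gives q_F = 49 and q_C = 125/2.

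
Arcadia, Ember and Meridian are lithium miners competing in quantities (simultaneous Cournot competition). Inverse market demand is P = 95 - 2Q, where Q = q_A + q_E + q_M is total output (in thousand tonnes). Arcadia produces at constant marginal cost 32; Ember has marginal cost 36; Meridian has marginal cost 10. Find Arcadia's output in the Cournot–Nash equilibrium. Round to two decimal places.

5.63

Arcadia's profit: π_A = (95 - 2Q)q_A - (32q_A). Setting ∂π_A/∂q_A = 0: 63 - 4q_A - 2(q_E + q_M) = 0.
Ember's profit: π_E = (95 - 2Q)q_E - (36q_E). Setting ∂π_E/∂q_E = 0: 59 - 4q_E - 2(q_A + q_M) = 0.
Meridian's first-order condition: 85 - 4q_M - 2(q_A + q_E) = 0.
Summing all 3 equations gives 207 − 8Q = 0, hence Q = 207/8.
Back-substituting: q_A = (63 − 207/4)/2 = 45/8, q_E = (59 − 207/4)/2 = 29/8, q_M = (85 − 207/4)/2 = 133/8.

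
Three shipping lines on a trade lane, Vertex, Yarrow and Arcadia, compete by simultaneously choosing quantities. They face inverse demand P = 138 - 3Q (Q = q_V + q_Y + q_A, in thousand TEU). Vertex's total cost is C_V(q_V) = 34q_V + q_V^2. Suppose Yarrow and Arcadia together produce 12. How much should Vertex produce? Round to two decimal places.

8.50

With rivals' combined output fixed at 12, Vertex's profit is π_V = (138 - 3·12 - 3q_V)q_V - (34q_V + q_V²) = (102 - 3q_V)q_V - (34q_V + q_V²).
∂π_V/∂q_V = 68 - 8q_V = 0, so q_V = 17/2.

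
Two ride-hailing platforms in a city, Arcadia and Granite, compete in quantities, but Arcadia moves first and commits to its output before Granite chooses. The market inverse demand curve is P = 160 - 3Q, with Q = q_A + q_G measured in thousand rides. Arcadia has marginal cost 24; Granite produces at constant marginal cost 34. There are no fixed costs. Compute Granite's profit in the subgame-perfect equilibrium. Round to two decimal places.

Solve by backward induction. Given q_A, the follower Granite maximises π_G = (160 - 3q_A - 3q_G)q_G - 34q_G.
∂π_G/∂q_G = 126 - 3q_A - 6q_G = 0 gives the reaction function q_G = (126 - 3q_A)/6.
The leader anticipates this reaction. Substituting into P = 160 - 3Q gives P = 97 - (3/2)q_A, so π_A = (97 - (3/2)q_A)q_A - 24q_A.
Leader FOC: 73 - 3q_A = 0, so q_A = 73/3.
Then q_G = (126 - 3·(73/3))/6 = 53/6.
Price P = 160 - 3·(199/6) = 121/2.
Granite's profit: (121/2 - 34)·(53/6) = 234.0833.

234.08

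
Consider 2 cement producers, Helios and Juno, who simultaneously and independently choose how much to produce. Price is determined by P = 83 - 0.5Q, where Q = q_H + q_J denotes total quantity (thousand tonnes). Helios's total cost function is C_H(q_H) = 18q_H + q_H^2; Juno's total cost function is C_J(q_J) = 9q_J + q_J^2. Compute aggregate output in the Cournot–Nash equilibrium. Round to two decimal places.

39.71

Helios's profit: π_H = (83 - 0.5Q)q_H - (18q_H + q_H²). Setting ∂π_H/∂q_H = 0: 65 - 3q_H - (1/2)(q_J) = 0.
Juno's first-order condition: 74 - 3q_J - (1/2)(q_H) = 0.
So q_H = (65 - (1/2)q_J)/3 and q_J = (74 - (1/2)q_H)/3.
Solving the pair: q_H = 632/35, q_J = 758/35.
Total output Q = 632/35 + 758/35 = 278/7.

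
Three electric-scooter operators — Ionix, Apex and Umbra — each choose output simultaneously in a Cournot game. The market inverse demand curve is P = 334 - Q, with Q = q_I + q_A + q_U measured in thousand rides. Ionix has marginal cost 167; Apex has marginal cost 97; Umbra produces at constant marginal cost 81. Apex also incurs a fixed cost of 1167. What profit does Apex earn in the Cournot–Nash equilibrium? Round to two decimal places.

Ionix's profit: π_I = (334 - Q)q_I - (167q_I). Setting ∂π_I/∂q_I = 0: 167 - 2q_I - (q_A + q_U) = 0.
Apex's profit: π_A = (334 - Q)q_A - (97q_A). Setting ∂π_A/∂q_A = 0: 237 - 2q_A - (q_I + q_U) = 0.
Umbra's profit: π_U = (334 - Q)q_U - (81q_U). Setting ∂π_U/∂q_U = 0: 253 - 2q_U - (q_I + q_A) = 0.
Adding the 3 conditions: 657 − 2Q − 2Q = 0, i.e. Q = 657/4.
Back-substituting: q_I = (167 − 657/4) = 11/4, q_A = (237 − 657/4) = 291/4, q_U = (253 − 657/4) = 355/4.
Price P = 334 - 657/4 = 679/4.
Apex's profit: (679/4 - 97)·(291/4) - 1167 = 4125.5625.

4125.56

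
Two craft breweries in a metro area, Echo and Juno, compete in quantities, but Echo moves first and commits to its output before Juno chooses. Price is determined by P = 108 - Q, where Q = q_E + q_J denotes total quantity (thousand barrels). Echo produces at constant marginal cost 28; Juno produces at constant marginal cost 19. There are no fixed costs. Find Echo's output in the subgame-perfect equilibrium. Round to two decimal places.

The follower Juno best-responds to any q_E: π_J = (108 - Q)q_J - 19q_J.
Setting the follower's marginal profit to zero, 89 - q_E - 2q_J = 0, i.e. q_J = (89 - q_E)/2.
Echo substitutes q_J(q_E) into its own profit: π_E = q_E(108 - q_E - (89 - q_E)/2) - 28q_E = (127/2 - (1/2)q_E)q_E - 28q_E.
Leader FOC: 71/2 - q_E = 0, so q_E = 71/2.
Then q_J = (89 - 71/2)/2 = 107/4.

35.50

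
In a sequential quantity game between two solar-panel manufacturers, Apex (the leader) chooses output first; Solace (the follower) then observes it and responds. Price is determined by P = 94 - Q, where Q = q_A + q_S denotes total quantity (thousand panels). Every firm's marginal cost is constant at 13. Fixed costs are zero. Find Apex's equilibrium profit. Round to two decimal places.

820.13

Solve by backward induction. Given q_A, the follower Solace maximises π_S = (94 - q_A - q_S)q_S - 13q_S.
Setting the follower's marginal profit to zero, 81 - q_A - 2q_S = 0, i.e. q_S = (81 - q_A)/2.
The leader anticipates this reaction. Substituting into P = 94 - Q gives P = 107/2 - (1/2)q_A, so π_A = (107/2 - (1/2)q_A)q_A - 13q_A.
The leader's first-order condition 81/2 - q_A = 0 yields q_A = 81/2.
Then q_S = (81 - 81/2)/2 = 81/4.
Price P = 94 - 243/4 = 133/4.
Apex's profit: (133/4 - 13)·(81/2) = 820.1250.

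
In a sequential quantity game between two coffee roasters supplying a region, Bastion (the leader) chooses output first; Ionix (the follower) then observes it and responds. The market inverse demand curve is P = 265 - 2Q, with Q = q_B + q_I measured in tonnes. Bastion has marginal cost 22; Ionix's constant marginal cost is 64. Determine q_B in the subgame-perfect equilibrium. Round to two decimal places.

Solve by backward induction. Given q_B, the follower Ionix maximises π_I = (265 - 2q_B - 2q_I)q_I - 64q_I.
Follower FOC: 201 - 2q_B - 4q_I = 0, so q_I(q_B) = (201 - 2q_B)/4.
The leader anticipates this reaction. Substituting into P = 265 - 2Q gives P = 329/2 - q_B, so π_B = (329/2 - q_B)q_B - 22q_B.
Maximising: ∂π_B/∂q_B = 285/2 - 2q_B = 0, giving q_B = 285/4.
Then q_I = (201 - 2·(285/4))/4 = 117/8.

71.25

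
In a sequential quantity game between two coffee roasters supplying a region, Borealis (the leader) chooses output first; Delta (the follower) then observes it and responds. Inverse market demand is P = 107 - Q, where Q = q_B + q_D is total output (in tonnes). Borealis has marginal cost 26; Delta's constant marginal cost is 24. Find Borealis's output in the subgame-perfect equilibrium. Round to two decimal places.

39.50

Solve by backward induction. Given q_B, the follower Delta maximises π_D = (107 - q_B - q_D)q_D - 24q_D.
Follower FOC: 83 - q_B - 2q_D = 0, so q_D(q_B) = (83 - q_B)/2.
Borealis substitutes q_D(q_B) into its own profit: π_B = q_B(107 - q_B - (83 - q_B)/2) - 26q_B = (131/2 - (1/2)q_B)q_B - 26q_B.
Leader FOC: 79/2 - q_B = 0, so q_B = 79/2.
Then q_D = (83 - 79/2)/2 = 87/4.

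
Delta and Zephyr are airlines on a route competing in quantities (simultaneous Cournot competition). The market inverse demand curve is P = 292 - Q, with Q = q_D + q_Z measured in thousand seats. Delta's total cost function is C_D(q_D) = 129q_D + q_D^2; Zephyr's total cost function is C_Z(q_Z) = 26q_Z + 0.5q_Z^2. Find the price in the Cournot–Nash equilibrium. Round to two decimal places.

Delta's profit: π_D = (292 - Q)q_D - (129q_D + q_D²). Setting ∂π_D/∂q_D = 0: 163 - 4q_D - (q_Z) = 0.
Zephyr's profit: π_Z = (292 - Q)q_Z - (26q_Z + (1/2)q_Z²). Setting ∂π_Z/∂q_Z = 0: 266 - 3q_Z - (q_D) = 0.
Best responses: q_D = (163 - q_Z)/4, q_Z = (266 - q_D)/3.
Substituting one into the other gives q_D = 223/11 and q_Z = 901/11.
Total output Q = 1124/11, so price P = 292 - 1124/11 = 189.8182.

189.82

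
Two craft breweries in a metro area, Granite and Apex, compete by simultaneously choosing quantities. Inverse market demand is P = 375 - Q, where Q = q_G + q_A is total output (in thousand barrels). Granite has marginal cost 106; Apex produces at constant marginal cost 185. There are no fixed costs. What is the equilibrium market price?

222

Granite's profit: π_G = (375 - Q)q_G - (106q_G). Setting ∂π_G/∂q_G = 0: 269 - 2q_G - (q_A) = 0.
Apex's first-order condition: 190 - 2q_A - (q_G) = 0.
Best responses: q_G = (269 - q_A)/2, q_A = (190 - q_G)/2.
Substituting one into the other gives q_G = 116 and q_A = 37.
Total output Q = 153, so price P = 375 - 153 = 222.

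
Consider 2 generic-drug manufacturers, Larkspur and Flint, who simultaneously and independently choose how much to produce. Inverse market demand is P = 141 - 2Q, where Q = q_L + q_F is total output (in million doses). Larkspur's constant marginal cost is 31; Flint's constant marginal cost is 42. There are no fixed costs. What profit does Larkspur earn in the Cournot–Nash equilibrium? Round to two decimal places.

813.39

Larkspur's profit: π_L = (141 - 2Q)q_L - (31q_L). Setting ∂π_L/∂q_L = 0: 110 - 4q_L - 2(q_F) = 0.
Flint's profit: π_F = (141 - 2Q)q_F - (42q_F). Setting ∂π_F/∂q_F = 0: 99 - 4q_F - 2(q_L) = 0.
Rearranging gives the reaction functions q_L = (110 - 2q_F)/4 and q_F = (99 - 2q_L)/4.
Substituting one into the other gives q_L = 121/6 and q_F = 44/3.
Price P = 141 - 2·(209/6) = 214/3.
Larkspur's profit: (214/3 - 31)·(121/6) = 813.3889.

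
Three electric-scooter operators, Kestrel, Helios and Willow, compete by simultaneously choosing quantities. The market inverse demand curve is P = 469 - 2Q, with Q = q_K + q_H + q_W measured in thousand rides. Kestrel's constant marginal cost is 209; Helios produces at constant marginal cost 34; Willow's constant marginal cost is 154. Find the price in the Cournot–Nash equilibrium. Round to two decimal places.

Kestrel's profit: π_K = (469 - 2Q)q_K - (209q_K). Setting ∂π_K/∂q_K = 0: 260 - 4q_K - 2(q_H + q_W) = 0.
Helios's profit: π_H = (469 - 2Q)q_H - (34q_H). Setting ∂π_H/∂q_H = 0: 435 - 4q_H - 2(q_K + q_W) = 0.
Willow's profit: π_W = (469 - 2Q)q_W - (154q_W). Setting ∂π_W/∂q_W = 0: 315 - 4q_W - 2(q_K + q_H) = 0.
Adding the 3 conditions: 1010 − 4Q − 4Q = 0, i.e. Q = 505/4.
Back-substituting: q_K = (260 − 505/2)/2 = 15/4, q_H = (435 − 505/2)/2 = 365/4, q_W = (315 − 505/2)/2 = 125/4.
Total output Q = 505/4, so price P = 469 - 2·(505/4) = 433/2.

216.50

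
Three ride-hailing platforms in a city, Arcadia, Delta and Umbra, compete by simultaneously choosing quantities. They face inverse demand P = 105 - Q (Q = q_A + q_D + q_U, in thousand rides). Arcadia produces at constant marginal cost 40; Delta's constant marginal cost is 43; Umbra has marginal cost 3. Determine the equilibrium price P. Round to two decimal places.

Arcadia's profit: π_A = (105 - Q)q_A - (40q_A). Setting ∂π_A/∂q_A = 0: 65 - 2q_A - (q_D + q_U) = 0.
Delta's profit: π_D = (105 - Q)q_D - (43q_D). Setting ∂π_D/∂q_D = 0: 62 - 2q_D - (q_A + q_U) = 0.
Umbra's profit: π_U = (105 - Q)q_U - (3q_U). Setting ∂π_U/∂q_U = 0: 102 - 2q_U - (q_A + q_D) = 0.
Adding the 3 conditions: 229 − 2Q − 2Q = 0, i.e. Q = 229/4.
Back-substituting: q_A = (65 − 229/4) = 31/4, q_D = (62 − 229/4) = 19/4, q_U = (102 − 229/4) = 179/4.
Total output Q = 229/4, so price P = 105 - 229/4 = 191/4.

47.75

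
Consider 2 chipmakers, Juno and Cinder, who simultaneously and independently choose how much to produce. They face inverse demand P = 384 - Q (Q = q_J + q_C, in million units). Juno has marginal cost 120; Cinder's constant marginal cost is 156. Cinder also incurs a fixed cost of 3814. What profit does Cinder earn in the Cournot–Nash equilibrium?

Juno's profit: π_J = (384 - Q)q_J - (120q_J). Setting ∂π_J/∂q_J = 0: 264 - 2q_J - (q_C) = 0.
Cinder's first-order condition: 228 - 2q_C - (q_J) = 0.
Best responses: q_J = (264 - q_C)/2, q_C = (228 - q_J)/2.
Substituting one into the other gives q_J = 100 and q_C = 64.
Price P = 384 - 164 = 220.
Cinder's profit: (220 - 156)·64 - 3814 = 282.

282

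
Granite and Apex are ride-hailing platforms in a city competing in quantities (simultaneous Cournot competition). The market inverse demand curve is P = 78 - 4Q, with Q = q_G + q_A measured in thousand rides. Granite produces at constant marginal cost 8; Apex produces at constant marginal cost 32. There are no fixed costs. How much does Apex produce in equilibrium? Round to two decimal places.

Granite's profit: π_G = (78 - 4Q)q_G - (8q_G). Setting ∂π_G/∂q_G = 0: 70 - 8q_G - 4(q_A) = 0.
Apex's profit: π_A = (78 - 4Q)q_A - (32q_A). Setting ∂π_A/∂q_A = 0: 46 - 8q_A - 4(q_G) = 0.
Rearranging gives the reaction functions q_G = (70 - 4q_A)/8 and q_A = (46 - 4q_G)/8.
Substituting one into the other gives q_G = 47/6 and q_A = 11/6.

1.83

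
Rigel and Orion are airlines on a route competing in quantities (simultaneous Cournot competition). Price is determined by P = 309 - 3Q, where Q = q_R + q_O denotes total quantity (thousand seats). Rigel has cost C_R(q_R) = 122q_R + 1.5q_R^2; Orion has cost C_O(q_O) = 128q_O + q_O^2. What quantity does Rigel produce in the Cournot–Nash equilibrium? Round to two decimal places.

15.13

Rigel's profit: π_R = (309 - 3Q)q_R - (122q_R + (3/2)q_R²). Setting ∂π_R/∂q_R = 0: 187 - 9q_R - 3(q_O) = 0.
Orion's first-order condition: 181 - 8q_O - 3(q_R) = 0.
Best responses: q_R = (187 - 3q_O)/9, q_O = (181 - 3q_R)/8.
Solving the pair: q_R = 953/63, q_O = 356/21.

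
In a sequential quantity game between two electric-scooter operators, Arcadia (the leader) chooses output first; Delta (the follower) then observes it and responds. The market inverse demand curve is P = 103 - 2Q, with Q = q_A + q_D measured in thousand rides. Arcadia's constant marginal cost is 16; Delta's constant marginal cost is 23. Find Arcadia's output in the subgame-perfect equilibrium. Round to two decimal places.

23.50

Solve by backward induction. Given q_A, the follower Delta maximises π_D = (103 - 2q_A - 2q_D)q_D - 23q_D.
Setting the follower's marginal profit to zero, 80 - 2q_A - 4q_D = 0, i.e. q_D = (80 - 2q_A)/4.
Arcadia substitutes q_D(q_A) into its own profit: π_A = q_A(103 - 2q_A - (80 - 2q_A)/2) - 16q_A = (63 - q_A)q_A - 16q_A.
Leader FOC: 47 - 2q_A = 0, so q_A = 47/2.
Then q_D = (80 - 2·(47/2))/4 = 33/4.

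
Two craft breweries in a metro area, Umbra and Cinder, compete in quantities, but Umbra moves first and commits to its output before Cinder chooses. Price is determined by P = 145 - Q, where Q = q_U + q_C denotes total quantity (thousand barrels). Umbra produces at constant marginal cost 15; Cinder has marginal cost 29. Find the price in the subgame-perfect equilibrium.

Solve by backward induction. Given q_U, the follower Cinder maximises π_C = (145 - q_U - q_C)q_C - 29q_C.
Follower FOC: 116 - q_U - 2q_C = 0, so q_C(q_U) = (116 - q_U)/2.
The leader anticipates this reaction. Substituting into P = 145 - Q gives P = 87 - (1/2)q_U, so π_U = (87 - (1/2)q_U)q_U - 15q_U.
The leader's first-order condition 72 - q_U = 0 yields q_U = 72.
Then q_C = (116 - 72)/2 = 22.
Total output Q = 94, so price P = 145 - 94 = 51.

51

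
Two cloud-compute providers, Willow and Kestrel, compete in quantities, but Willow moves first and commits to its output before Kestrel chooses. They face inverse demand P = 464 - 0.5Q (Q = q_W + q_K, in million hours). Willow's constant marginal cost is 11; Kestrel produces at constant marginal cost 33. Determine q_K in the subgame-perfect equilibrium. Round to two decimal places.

The follower Kestrel best-responds to any q_W: π_K = (464 - 0.5Q)q_K - 33q_K.
Setting the follower's marginal profit to zero, 431 - (1/2)q_W - q_K = 0, i.e. q_K = (431 - (1/2)q_W).
Willow substitutes q_K(q_W) into its own profit: π_W = q_W(464 - (1/2)q_W - (431 - (1/2)q_W)/2) - 11q_W = (497/2 - (1/4)q_W)q_W - 11q_W.
Maximising: ∂π_W/∂q_W = 475/2 - (1/2)q_W = 0, giving q_W = 475.
Then q_K = (431 - (1/2)·475) = 387/2.

193.50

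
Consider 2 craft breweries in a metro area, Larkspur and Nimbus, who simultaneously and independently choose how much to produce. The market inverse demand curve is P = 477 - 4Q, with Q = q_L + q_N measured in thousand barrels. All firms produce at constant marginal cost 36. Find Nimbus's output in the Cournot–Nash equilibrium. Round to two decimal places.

36.75

A representative firm's profit is π_i = q_i(477 - 4Q) - 36q_i.
First-order condition (treating rivals' output as given): 441 - 8q_i - 4q_j = 0.
By symmetry each firm produces the same amount; substituting q_j = q_i yields q_i = 441/12 = 147/4.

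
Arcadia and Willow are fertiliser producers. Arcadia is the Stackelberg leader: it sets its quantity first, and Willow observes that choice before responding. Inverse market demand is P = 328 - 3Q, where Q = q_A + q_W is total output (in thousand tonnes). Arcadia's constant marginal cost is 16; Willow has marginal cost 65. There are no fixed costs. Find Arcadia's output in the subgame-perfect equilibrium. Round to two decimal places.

60.17

Solve by backward induction. Given q_A, the follower Willow maximises π_W = (328 - 3q_A - 3q_W)q_W - 65q_W.
Setting the follower's marginal profit to zero, 263 - 3q_A - 6q_W = 0, i.e. q_W = (263 - 3q_A)/6.
Arcadia substitutes q_W(q_A) into its own profit: π_A = q_A(328 - 3q_A - (263 - 3q_A)/2) - 16q_A = (393/2 - (3/2)q_A)q_A - 16q_A.
The leader's first-order condition 361/2 - 3q_A = 0 yields q_A = 361/6.
Then q_W = (263 - 3·(361/6))/6 = 55/4.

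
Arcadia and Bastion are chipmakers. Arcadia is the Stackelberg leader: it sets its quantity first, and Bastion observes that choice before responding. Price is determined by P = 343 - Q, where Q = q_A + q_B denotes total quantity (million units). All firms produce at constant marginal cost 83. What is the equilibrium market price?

Solve by backward induction. Given q_A, the follower Bastion maximises π_B = (343 - q_A - q_B)q_B - 83q_B.
∂π_B/∂q_B = 260 - q_A - 2q_B = 0 gives the reaction function q_B = (260 - q_A)/2.
The leader anticipates this reaction. Substituting into P = 343 - Q gives P = 213 - (1/2)q_A, so π_A = (213 - (1/2)q_A)q_A - 83q_A.
Maximising: ∂π_A/∂q_A = 130 - q_A = 0, giving q_A = 130.
Then q_B = (260 - 130)/2 = 65.
Total output Q = 195, so price P = 343 - 195 = 148.

148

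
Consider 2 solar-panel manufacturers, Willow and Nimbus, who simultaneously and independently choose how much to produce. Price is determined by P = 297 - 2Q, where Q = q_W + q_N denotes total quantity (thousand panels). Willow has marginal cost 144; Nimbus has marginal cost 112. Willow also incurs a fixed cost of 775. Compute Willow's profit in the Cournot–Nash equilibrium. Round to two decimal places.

38.39

Willow's profit: π_W = (297 - 2Q)q_W - (144q_W). Setting ∂π_W/∂q_W = 0: 153 - 4q_W - 2(q_N) = 0.
Nimbus's profit: π_N = (297 - 2Q)q_N - (112q_N). Setting ∂π_N/∂q_N = 0: 185 - 4q_N - 2(q_W) = 0.
So q_W = (153 - 2q_N)/4 and q_N = (185 - 2q_W)/4.
Solving the pair: q_W = 121/6, q_N = 217/6.
Price P = 297 - 2·(169/3) = 553/3.
Willow's profit: (553/3 - 144)·(121/6) - 775 = 691/18.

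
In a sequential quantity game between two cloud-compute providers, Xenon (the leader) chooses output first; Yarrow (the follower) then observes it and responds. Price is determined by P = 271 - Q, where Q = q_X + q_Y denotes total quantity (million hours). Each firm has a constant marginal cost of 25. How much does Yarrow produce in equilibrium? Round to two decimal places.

61.50

Solve by backward induction. Given q_X, the follower Yarrow maximises π_Y = (271 - q_X - q_Y)q_Y - 25q_Y.
Follower FOC: 246 - q_X - 2q_Y = 0, so q_Y(q_X) = (246 - q_X)/2.
Xenon substitutes q_Y(q_X) into its own profit: π_X = q_X(271 - q_X - (246 - q_X)/2) - 25q_X = (148 - (1/2)q_X)q_X - 25q_X.
Maximising: ∂π_X/∂q_X = 123 - q_X = 0, giving q_X = 123.
Then q_Y = (246 - 123)/2 = 123/2.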